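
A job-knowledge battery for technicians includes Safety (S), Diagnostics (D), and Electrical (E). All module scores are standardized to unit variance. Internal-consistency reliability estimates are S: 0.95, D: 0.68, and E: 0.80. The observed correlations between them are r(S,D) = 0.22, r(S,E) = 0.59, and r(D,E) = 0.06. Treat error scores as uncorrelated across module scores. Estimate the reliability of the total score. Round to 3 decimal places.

0.880

Var(S+D+E) = 3 + 2·[0.22 + 0.59 + 0.06] = 3 + 1.74 = 4.74.
Under uncorrelated errors the observed covariances equal the true-score covariances, so only the own-variance terms attenuate.
True-score variance = [0.95 + 0.68 + 0.80] + 1.74 = 2.43 + 1.74 = 4.17.
Reliability = 4.17 / 4.74 = 0.880.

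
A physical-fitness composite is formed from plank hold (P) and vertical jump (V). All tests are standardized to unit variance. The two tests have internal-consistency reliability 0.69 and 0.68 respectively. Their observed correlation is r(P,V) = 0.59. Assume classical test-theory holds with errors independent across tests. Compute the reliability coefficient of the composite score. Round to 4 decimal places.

0.8019

Var(P+V) = 2 + 2·[0.59] = 2 + 1.18 = 3.18.
With uncorrelated errors the cross-covariances are all true-score covariance, so they carry over unchanged; only the diagonal terms shrink to ρᵢσᵢ².
True-score variance = [0.69 + 0.68] + 1.18 = 1.37 + 1.18 = 2.55.
Reliability = 2.55 / 3.18 = 0.8019.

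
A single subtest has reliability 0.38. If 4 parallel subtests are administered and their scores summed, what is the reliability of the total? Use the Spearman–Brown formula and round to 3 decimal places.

0.710

ρ_k = kρ / (1 + (k−1)ρ) = 4·0.38 / (1 + 3·0.38) = 1.520 / 2.140 = 0.710.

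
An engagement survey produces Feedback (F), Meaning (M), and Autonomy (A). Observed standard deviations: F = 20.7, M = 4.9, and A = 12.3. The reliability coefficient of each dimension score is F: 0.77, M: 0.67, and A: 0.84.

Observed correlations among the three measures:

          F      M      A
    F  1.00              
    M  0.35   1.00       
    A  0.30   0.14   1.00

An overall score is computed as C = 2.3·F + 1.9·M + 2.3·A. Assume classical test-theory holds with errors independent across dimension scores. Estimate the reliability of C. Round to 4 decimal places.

Var(C) = 2.3²·20.7² + 1.9²·4.9² + 2.3²·12.3² + 2·[4.37·20.7·4.9·0.35 + 5.29·20.7·12.3·0.30 + 4.37·4.9·12.3·0.14] = 3153.71 + 1192.15 = 4345.87.
Under uncorrelated errors the observed covariances equal the true-score covariances, so only the own-variance terms attenuate.
True-score variance = [2.3²·20.7²·0.77 + 1.9²·4.9²·0.67 + 2.3²·12.3²·0.84] + 1192.15 = 2475.71 + 1192.15 = 3667.87.
Reliability = 3667.87 / 4345.87 = 0.8440.

0.8440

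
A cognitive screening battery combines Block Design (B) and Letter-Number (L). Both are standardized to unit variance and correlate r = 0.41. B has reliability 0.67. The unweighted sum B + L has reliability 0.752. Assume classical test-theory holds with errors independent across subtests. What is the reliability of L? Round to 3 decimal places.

0.631

Var(B+L) = 2 + 2·0.41 = 2.820.
True-score variance = ρ_B + ρ_L + 2·0.41, so 0.752 = (0.67 + ρ_L + 0.82) / 2.820.
ρ_L = 0.752·2.820 − 0.67 − 0.82 = 0.631.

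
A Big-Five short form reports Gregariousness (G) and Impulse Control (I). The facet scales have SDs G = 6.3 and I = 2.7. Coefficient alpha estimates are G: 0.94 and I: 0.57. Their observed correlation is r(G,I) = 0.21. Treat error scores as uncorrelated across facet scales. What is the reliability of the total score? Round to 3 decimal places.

Var(G+I) = 6.3² + 2.7² + 2·[6.3·2.7·0.21] = 46.98 + 7.1442 = 54.1242.
With uncorrelated errors the cross-covariances are all true-score covariance, so they carry over unchanged; only the diagonal terms shrink to ρᵢσᵢ².
True-score variance = [6.3²·0.94 + 2.7²·0.57] + 7.1442 = 41.4639 + 7.1442 = 48.6081.
Reliability = 48.6081 / 54.1242 = 0.898.

0.898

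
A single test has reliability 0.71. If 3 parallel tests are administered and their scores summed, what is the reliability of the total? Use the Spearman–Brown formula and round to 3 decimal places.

ρ_k = kρ / (1 + (k−1)ρ) = 3·0.71 / (1 + 2·0.71) = 2.130 / 2.420 = 0.880.

0.880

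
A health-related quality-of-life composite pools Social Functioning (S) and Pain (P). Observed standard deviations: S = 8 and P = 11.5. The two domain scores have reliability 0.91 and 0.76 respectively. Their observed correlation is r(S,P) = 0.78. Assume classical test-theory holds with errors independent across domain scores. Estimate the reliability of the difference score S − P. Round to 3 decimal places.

0.289

Var(S−P) = 8² + 11.5² − 2·8·11.5·0.78 = 196.25 − 143.52 = 52.73.
With uncorrelated errors the cross-covariances are all true-score covariance, so they carry over unchanged; only the diagonal terms shrink to ρᵢσᵢ².
True-score variance = [8²·0.91 + 11.5²·0.76] − 143.52 = 158.75 − 143.52 = 15.23.
Reliability = 15.23 / 52.73 = 0.289.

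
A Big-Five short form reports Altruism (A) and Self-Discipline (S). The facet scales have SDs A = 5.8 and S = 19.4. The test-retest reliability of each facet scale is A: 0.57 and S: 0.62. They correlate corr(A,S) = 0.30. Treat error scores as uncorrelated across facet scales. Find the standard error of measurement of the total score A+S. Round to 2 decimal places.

Var(total) = 410 + 67.512 = 477.512.
True-score variance = 252.518 + 67.512 = 320.03, so reliability = 0.6702.
Error variance = 477.512 − 320.03 = 157.482; SEM = √157.482 = 12.55.

12.55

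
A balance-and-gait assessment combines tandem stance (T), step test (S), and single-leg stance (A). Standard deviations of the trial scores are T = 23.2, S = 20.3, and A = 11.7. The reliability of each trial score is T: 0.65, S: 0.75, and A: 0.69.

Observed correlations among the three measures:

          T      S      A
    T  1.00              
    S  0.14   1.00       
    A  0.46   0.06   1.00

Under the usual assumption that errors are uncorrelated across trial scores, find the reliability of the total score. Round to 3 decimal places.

Var(T+S+A) = 23.2² + 20.3² + 11.7² + 2·[23.2·20.3·0.14 + 23.2·11.7·0.46 + 20.3·11.7·0.06] = 1087.22 + 410.095 = 1497.31.
Because errors are independent across components, Cov(Tᵢ,Tⱼ) = Cov(Xᵢ,Xⱼ); the off-diagonal part of the true-score variance is the same as above.
True-score variance = [23.2²·0.65 + 20.3²·0.75 + 11.7²·0.69] + 410.095 = 753.378 + 410.095 = 1163.47.
Reliability = 1163.47 / 1497.31 = 0.777.

0.777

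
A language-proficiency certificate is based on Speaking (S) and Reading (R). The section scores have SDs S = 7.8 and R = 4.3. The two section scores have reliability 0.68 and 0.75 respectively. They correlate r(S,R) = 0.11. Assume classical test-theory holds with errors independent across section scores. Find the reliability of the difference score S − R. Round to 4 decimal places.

0.6652

Var(S−R) = 7.8² + 4.3² − 2·7.8·4.3·0.11 = 79.33 − 7.3788 = 71.9512.
With uncorrelated errors the cross-covariances are all true-score covariance, so they carry over unchanged; only the diagonal terms shrink to ρᵢσᵢ².
True-score variance = [7.8²·0.68 + 4.3²·0.75] − 7.3788 = 55.2387 − 7.3788 = 47.8599.
Reliability = 47.8599 / 71.9512 = 0.6652.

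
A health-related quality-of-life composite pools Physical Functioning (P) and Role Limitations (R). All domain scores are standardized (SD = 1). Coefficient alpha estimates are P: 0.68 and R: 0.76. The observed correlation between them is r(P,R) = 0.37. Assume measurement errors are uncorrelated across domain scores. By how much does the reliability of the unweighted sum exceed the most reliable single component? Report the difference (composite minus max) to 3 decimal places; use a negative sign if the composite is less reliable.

Var(sum) = 2 + 0.74 = 2.74; true-score variance = 1.44 + 0.74 = 2.18; composite reliability = 0.7956.
Max component reliability = 0.7600.
Difference = 0.7956 − 0.7600 = 0.036.

0.036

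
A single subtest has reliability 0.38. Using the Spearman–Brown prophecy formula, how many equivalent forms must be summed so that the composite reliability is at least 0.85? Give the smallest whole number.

k ≥ ρ*(1−ρ₁)/(ρ₁(1−ρ*)) = 0.85·0.62 / (0.38·0.15) = 9.246.
Smallest integer k = 10.

10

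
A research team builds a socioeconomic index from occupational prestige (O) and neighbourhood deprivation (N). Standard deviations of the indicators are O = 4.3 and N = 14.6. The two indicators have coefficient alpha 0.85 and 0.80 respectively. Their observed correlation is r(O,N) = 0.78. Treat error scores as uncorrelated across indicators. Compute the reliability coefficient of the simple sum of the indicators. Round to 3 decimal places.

0.862

Var(O+N) = 4.3² + 14.6² + 2·[4.3·14.6·0.78] = 231.65 + 97.9368 = 329.587.
Because errors are independent across components, Cov(Tᵢ,Tⱼ) = Cov(Xᵢ,Xⱼ); the off-diagonal part of the true-score variance is the same as above.
True-score variance = [4.3²·0.85 + 14.6²·0.80] + 97.9368 = 186.245 + 97.9368 = 284.181.
Reliability = 284.181 / 329.587 = 0.862.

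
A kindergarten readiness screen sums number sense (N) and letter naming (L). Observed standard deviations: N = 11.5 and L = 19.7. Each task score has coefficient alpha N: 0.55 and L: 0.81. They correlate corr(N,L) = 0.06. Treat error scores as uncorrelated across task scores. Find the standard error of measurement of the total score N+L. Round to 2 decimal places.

Var(total) = 520.34 + 27.186 = 547.526.
True-score variance = 387.09 + 27.186 = 414.276, so reliability = 0.7566.
Error variance = 547.526 − 414.276 = 133.25; SEM = √133.25 = 11.54.

11.54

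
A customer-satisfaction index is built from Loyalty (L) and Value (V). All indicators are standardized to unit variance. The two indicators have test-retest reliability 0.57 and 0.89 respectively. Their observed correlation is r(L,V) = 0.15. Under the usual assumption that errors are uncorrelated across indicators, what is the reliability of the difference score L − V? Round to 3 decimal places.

Var(L−V) = 1 + 1 − 2·0.15 = 2 − 0.3 = 1.7.
With uncorrelated errors the cross-covariances are all true-score covariance, so they carry over unchanged; only the diagonal terms shrink to ρᵢσᵢ².
True-score variance = [0.57 + 0.89] − 0.3 = 1.46 − 0.3 = 1.16.
Reliability = 1.16 / 1.7 = 0.682.

0.682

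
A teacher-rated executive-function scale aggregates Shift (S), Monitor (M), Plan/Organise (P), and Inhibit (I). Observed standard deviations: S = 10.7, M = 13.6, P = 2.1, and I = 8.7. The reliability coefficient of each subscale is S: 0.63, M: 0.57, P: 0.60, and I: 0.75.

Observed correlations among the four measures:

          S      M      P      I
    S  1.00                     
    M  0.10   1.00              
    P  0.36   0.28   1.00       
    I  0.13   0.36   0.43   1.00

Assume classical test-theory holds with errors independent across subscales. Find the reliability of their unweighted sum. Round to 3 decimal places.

0.748

Var(S+M+P+I) = 10.7² + 13.6² + 2.1² + 8.7² + 2·[10.7·13.6·0.10 + 10.7·2.1·0.36 + 10.7·8.7·0.13 + 13.6·2.1·0.28 + 13.6·8.7·0.36 + 2.1·8.7·0.43] = 379.55 + 186.382 = 565.932.
With uncorrelated errors the cross-covariances are all true-score covariance, so they carry over unchanged; only the diagonal terms shrink to ρᵢσᵢ².
True-score variance = [10.7²·0.63 + 13.6²·0.57 + 2.1²·0.60 + 8.7²·0.75] + 186.382 = 236.969 + 186.382 = 423.351.
Reliability = 423.351 / 565.932 = 0.748.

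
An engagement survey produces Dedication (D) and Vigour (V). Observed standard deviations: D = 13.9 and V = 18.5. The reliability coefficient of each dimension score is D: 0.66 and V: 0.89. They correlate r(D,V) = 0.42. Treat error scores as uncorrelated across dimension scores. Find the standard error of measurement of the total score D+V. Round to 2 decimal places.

10.17

Var(total) = 535.46 + 216.006 = 751.466.
True-score variance = 432.121 + 216.006 = 648.127, so reliability = 0.8625.
Error variance = 751.466 − 648.127 = 103.339; SEM = √103.339 = 10.17.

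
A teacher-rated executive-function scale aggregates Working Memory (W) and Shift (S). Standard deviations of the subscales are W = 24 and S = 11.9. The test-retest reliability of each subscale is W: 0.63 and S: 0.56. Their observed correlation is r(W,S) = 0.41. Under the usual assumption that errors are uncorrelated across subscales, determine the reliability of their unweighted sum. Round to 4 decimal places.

Var(W+S) = 24² + 11.9² + 2·[24·11.9·0.41] = 717.61 + 234.192 = 951.802.
With uncorrelated errors the cross-covariances are all true-score covariance, so they carry over unchanged; only the diagonal terms shrink to ρᵢσᵢ².
True-score variance = [24²·0.63 + 11.9²·0.56] + 234.192 = 442.182 + 234.192 = 676.374.
Reliability = 676.374 / 951.802 = 0.7106.

0.7106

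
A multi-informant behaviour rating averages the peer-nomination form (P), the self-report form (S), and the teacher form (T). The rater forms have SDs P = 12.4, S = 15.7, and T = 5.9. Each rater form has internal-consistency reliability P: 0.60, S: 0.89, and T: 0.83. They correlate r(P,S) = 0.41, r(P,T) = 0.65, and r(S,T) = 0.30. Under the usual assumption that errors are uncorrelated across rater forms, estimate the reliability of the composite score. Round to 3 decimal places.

Var(P+S+T) = 12.4² + 15.7² + 5.9² + 2·[12.4·15.7·0.41 + 12.4·5.9·0.65 + 15.7·5.9·0.30] = 435.06 + 310.324 = 745.384.
With uncorrelated errors the cross-covariances are all true-score covariance, so they carry over unchanged; only the diagonal terms shrink to ρᵢσᵢ².
True-score variance = [12.4²·0.60 + 15.7²·0.89 + 5.9²·0.83] + 310.324 = 340.524 + 310.324 = 650.848.
Reliability = 650.848 / 745.384 = 0.873.

0.873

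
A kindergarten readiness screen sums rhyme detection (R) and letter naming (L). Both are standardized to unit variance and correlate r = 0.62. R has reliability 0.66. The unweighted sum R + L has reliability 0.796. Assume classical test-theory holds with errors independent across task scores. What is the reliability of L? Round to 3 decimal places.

Var(R+L) = 2 + 2·0.62 = 3.240.
True-score variance = ρ_R + ρ_L + 2·0.62, so 0.796 = (0.66 + ρ_L + 1.24) / 3.240.
ρ_L = 0.796·3.240 − 0.66 − 1.24 = 0.679.

0.679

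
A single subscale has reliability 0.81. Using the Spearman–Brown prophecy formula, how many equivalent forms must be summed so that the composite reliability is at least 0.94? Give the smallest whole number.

4

k ≥ ρ*(1−ρ₁)/(ρ₁(1−ρ*)) = 0.94·0.19 / (0.81·0.06) = 3.675.
Smallest integer k = 4.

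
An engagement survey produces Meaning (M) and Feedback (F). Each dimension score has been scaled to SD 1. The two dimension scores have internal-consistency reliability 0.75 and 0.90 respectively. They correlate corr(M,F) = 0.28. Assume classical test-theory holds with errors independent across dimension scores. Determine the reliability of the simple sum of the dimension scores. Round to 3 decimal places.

Var(M+F) = 2 + 2·[0.28] = 2 + 0.56 = 2.56.
Because errors are independent across components, Cov(Tᵢ,Tⱼ) = Cov(Xᵢ,Xⱼ); the off-diagonal part of the true-score variance is the same as above.
True-score variance = [0.75 + 0.90] + 0.56 = 1.65 + 0.56 = 2.21.
Reliability = 2.21 / 2.56 = 0.863.

0.863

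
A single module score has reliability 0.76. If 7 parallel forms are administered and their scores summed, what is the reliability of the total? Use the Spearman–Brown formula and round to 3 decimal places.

ρ_k = kρ / (1 + (k−1)ρ) = 7·0.76 / (1 + 6·0.76) = 5.320 / 5.560 = 0.957.

0.957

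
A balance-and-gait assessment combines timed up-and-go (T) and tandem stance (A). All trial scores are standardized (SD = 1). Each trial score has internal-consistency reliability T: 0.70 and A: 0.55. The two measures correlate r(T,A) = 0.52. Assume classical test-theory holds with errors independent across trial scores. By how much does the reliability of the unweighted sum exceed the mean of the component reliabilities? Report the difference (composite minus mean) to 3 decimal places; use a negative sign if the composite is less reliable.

Var(sum) = 2 + 1.04 = 3.04; true-score variance = 1.25 + 1.04 = 2.29; composite reliability = 0.7533.
Mean component reliability = 0.6250.
Difference = 0.7533 − 0.6250 = 0.128.

0.128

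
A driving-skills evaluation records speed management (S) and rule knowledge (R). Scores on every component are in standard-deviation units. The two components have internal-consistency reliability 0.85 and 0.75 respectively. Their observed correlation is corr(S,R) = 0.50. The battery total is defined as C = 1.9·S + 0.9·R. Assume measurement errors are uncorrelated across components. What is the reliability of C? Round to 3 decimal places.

Var(C) = 1.9² + 0.9² + 2·[1.71·0.50] = 4.42 + 1.71 = 6.13.
Under uncorrelated errors the observed covariances equal the true-score covariances, so only the own-variance terms attenuate.
True-score variance = [1.9²·0.85 + 0.9²·0.75] + 1.71 = 3.676 + 1.71 = 5.386.
Reliability = 5.386 / 6.13 = 0.879.

0.879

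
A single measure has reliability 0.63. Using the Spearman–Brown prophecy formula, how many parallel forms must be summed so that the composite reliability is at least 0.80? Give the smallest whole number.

k ≥ ρ*(1−ρ₁)/(ρ₁(1−ρ*)) = 0.80·0.37 / (0.63·0.20) = 2.349.
Smallest integer k = 3.

3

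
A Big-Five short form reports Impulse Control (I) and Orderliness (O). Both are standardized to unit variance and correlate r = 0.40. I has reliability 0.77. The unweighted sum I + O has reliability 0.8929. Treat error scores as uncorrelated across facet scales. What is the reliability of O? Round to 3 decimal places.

0.930

Var(I+O) = 2 + 2·0.40 = 2.800.
True-score variance = ρ_I + ρ_O + 2·0.40, so 0.8929 = (0.77 + ρ_O + 0.80) / 2.800.
ρ_O = 0.8929·2.800 − 0.77 − 0.80 = 0.930.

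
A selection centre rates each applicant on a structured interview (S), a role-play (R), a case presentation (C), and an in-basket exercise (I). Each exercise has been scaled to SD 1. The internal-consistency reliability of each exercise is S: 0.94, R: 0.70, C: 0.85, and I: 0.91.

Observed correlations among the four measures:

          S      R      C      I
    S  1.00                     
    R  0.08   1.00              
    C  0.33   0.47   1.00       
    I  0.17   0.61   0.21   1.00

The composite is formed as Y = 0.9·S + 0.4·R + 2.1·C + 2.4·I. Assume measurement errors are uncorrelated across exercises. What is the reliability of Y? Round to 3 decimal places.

0.926

Var(Y) = 0.9² + 0.4² + 2.1² + 2.4² + 2·[0.36·0.08 + 1.89·0.33 + 2.16·0.17 + 0.84·0.47 + 0.96·0.61 + 5.04·0.21] = 11.14 + 6.117 = 17.257.
Because errors are independent across components, Cov(Tᵢ,Tⱼ) = Cov(Xᵢ,Xⱼ); the off-diagonal part of the true-score variance is the same as above.
True-score variance = [0.9²·0.94 + 0.4²·0.70 + 2.1²·0.85 + 2.4²·0.91] + 6.117 = 9.8635 + 6.117 = 15.9805.
Reliability = 15.9805 / 17.257 = 0.926.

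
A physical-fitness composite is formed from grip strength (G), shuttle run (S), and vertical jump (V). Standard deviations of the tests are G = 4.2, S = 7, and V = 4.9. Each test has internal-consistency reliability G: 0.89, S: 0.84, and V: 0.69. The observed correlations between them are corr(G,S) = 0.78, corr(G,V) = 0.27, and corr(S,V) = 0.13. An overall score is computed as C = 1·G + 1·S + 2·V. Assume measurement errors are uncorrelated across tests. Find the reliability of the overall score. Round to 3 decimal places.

Var(C) = 4.2² + 7² + 2²·4.9² + 2·[4.2·7·0.78 + 2·4.2·4.9·0.27 + 2·7·4.9·0.13] = 162.68 + 85.9264 = 248.606.
Under uncorrelated errors the observed covariances equal the true-score covariances, so only the own-variance terms attenuate.
True-score variance = [4.2²·0.89 + 7²·0.84 + 2²·4.9²·0.69] + 85.9264 = 123.127 + 85.9264 = 209.054.
Reliability = 209.054 / 248.606 = 0.841.

0.841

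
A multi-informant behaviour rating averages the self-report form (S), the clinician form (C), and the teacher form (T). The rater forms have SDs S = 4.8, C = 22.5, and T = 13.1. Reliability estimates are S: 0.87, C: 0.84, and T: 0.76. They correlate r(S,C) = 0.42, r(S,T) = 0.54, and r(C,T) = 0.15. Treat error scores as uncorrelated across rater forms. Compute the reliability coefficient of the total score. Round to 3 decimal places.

0.868

Var(S+C+T) = 4.8² + 22.5² + 13.1² + 2·[4.8·22.5·0.42 + 4.8·13.1·0.54 + 22.5·13.1·0.15] = 700.9 + 247.055 = 947.955.
Because errors are independent across components, Cov(Tᵢ,Tⱼ) = Cov(Xᵢ,Xⱼ); the off-diagonal part of the true-score variance is the same as above.
True-score variance = [4.8²·0.87 + 22.5²·0.84 + 13.1²·0.76] + 247.055 = 575.718 + 247.055 = 822.774.
Reliability = 822.774 / 947.955 = 0.868.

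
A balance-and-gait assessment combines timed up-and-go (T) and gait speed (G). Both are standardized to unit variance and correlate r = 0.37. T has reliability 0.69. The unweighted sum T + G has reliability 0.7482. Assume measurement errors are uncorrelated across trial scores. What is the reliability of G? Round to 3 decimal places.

Var(T+G) = 2 + 2·0.37 = 2.740.
True-score variance = ρ_T + ρ_G + 2·0.37, so 0.7482 = (0.69 + ρ_G + 0.74) / 2.740.
ρ_G = 0.7482·2.740 − 0.69 − 0.74 = 0.620.

0.620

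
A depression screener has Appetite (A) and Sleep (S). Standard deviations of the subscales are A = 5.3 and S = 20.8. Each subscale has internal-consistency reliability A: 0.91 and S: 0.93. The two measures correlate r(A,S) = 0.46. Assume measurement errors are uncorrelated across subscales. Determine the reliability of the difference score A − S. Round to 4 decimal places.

0.9087

Var(A−S) = 5.3² + 20.8² − 2·5.3·20.8·0.46 = 460.73 − 101.421 = 359.309.
With uncorrelated errors the cross-covariances are all true-score covariance, so they carry over unchanged; only the diagonal terms shrink to ρᵢσᵢ².
True-score variance = [5.3²·0.91 + 20.8²·0.93] − 101.421 = 427.917 − 101.421 = 326.496.
Reliability = 326.496 / 359.309 = 0.9087.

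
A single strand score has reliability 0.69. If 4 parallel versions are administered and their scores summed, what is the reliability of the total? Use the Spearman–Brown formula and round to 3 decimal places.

ρ_k = kρ / (1 + (k−1)ρ) = 4·0.69 / (1 + 3·0.69) = 2.760 / 3.070 = 0.899.

0.899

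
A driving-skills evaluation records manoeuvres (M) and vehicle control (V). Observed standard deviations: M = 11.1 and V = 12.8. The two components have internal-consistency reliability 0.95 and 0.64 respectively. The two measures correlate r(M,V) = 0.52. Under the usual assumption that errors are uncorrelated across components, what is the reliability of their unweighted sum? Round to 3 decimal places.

0.850

Var(M+V) = 11.1² + 12.8² + 2·[11.1·12.8·0.52] = 287.05 + 147.763 = 434.813.
Because errors are independent across components, Cov(Tᵢ,Tⱼ) = Cov(Xᵢ,Xⱼ); the off-diagonal part of the true-score variance is the same as above.
True-score variance = [11.1²·0.95 + 12.8²·0.64] + 147.763 = 221.907 + 147.763 = 369.67.
Reliability = 369.67 / 434.813 = 0.850.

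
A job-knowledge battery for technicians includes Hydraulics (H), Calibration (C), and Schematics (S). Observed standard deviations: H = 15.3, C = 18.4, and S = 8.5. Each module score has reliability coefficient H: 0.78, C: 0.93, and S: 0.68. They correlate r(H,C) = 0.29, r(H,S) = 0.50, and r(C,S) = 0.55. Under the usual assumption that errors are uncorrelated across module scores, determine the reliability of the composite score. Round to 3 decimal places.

0.911

Var(H+C+S) = 15.3² + 18.4² + 8.5² + 2·[15.3·18.4·0.29 + 15.3·8.5·0.50 + 18.4·8.5·0.55] = 644.9 + 465.372 = 1110.27.
Under uncorrelated errors the observed covariances equal the true-score covariances, so only the own-variance terms attenuate.
True-score variance = [15.3²·0.78 + 18.4²·0.93 + 8.5²·0.68] + 465.372 = 546.581 + 465.372 = 1011.95.
Reliability = 1011.95 / 1110.27 = 0.911.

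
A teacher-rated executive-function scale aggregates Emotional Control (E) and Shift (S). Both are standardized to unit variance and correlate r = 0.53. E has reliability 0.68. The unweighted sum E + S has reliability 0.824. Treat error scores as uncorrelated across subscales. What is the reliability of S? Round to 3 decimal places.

0.781

Var(E+S) = 2 + 2·0.53 = 3.060.
True-score variance = ρ_E + ρ_S + 2·0.53, so 0.824 = (0.68 + ρ_S + 1.06) / 3.060.
ρ_S = 0.824·3.060 − 0.68 − 1.06 = 0.781.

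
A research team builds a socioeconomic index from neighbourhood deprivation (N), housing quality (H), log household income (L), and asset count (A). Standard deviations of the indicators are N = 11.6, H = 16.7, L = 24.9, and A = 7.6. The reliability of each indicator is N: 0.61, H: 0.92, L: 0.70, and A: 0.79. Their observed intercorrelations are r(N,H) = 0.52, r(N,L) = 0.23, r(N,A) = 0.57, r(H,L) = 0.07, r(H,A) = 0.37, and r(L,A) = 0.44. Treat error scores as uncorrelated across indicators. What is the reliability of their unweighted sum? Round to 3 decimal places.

0.852

Var(N+H+L+A) = 11.6² + 16.7² + 24.9² + 7.6² + 2·[11.6·16.7·0.52 + 11.6·24.9·0.23 + 11.6·7.6·0.57 + 16.7·24.9·0.07 + 16.7·7.6·0.37 + 24.9·7.6·0.44] = 1091.22 + 753.506 = 1844.73.
Because errors are independent across components, Cov(Tᵢ,Tⱼ) = Cov(Xᵢ,Xⱼ); the off-diagonal part of the true-score variance is the same as above.
True-score variance = [11.6²·0.61 + 16.7²·0.92 + 24.9²·0.70 + 7.6²·0.79] + 753.506 = 818.298 + 753.506 = 1571.8.
Reliability = 1571.8 / 1844.73 = 0.852.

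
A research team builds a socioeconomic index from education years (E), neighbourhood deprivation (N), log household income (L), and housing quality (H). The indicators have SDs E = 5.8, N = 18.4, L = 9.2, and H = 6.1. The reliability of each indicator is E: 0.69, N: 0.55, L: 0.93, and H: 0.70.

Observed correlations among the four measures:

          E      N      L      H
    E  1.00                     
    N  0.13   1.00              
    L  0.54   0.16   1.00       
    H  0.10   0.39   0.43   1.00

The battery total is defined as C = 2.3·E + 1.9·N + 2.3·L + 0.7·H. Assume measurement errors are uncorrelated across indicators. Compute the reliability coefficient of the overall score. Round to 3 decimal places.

0.765

Var(C) = 2.3²·5.8² + 1.9²·18.4² + 2.3²·9.2² + 0.7²·6.1² + 2·[4.37·5.8·18.4·0.13 + 5.29·5.8·9.2·0.54 + 1.61·5.8·6.1·0.10 + 4.37·18.4·9.2·0.16 + 1.33·18.4·6.1·0.39 + 1.61·9.2·6.1·0.43] = 1866.14 + 868.367 = 2734.5.
With uncorrelated errors the cross-covariances are all true-score covariance, so they carry over unchanged; only the diagonal terms shrink to ρᵢσᵢ².
True-score variance = [2.3²·5.8²·0.69 + 1.9²·18.4²·0.55 + 2.3²·9.2²·0.93 + 0.7²·6.1²·0.70] + 868.367 = 1224.17 + 868.367 = 2092.53.
Reliability = 2092.53 / 2734.5 = 0.765.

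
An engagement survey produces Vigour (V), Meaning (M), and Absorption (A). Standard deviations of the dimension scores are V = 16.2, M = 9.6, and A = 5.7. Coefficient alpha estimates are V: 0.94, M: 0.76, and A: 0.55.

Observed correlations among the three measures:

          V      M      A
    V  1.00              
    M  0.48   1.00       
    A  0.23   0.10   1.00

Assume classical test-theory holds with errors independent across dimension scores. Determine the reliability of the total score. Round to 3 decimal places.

0.911

Var(V+M+A) = 16.2² + 9.6² + 5.7² + 2·[16.2·9.6·0.48 + 16.2·5.7·0.23 + 9.6·5.7·0.10] = 387.09 + 202.72 = 589.81.
Because errors are independent across components, Cov(Tᵢ,Tⱼ) = Cov(Xᵢ,Xⱼ); the off-diagonal part of the true-score variance is the same as above.
True-score variance = [16.2²·0.94 + 9.6²·0.76 + 5.7²·0.55] + 202.72 = 334.605 + 202.72 = 537.324.
Reliability = 537.324 / 589.81 = 0.911.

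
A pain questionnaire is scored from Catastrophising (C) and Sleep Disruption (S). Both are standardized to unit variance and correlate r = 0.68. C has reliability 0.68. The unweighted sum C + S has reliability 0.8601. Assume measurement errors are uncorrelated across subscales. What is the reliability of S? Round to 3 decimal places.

0.850

Var(C+S) = 2 + 2·0.68 = 3.360.
True-score variance = ρ_C + ρ_S + 2·0.68, so 0.8601 = (0.68 + ρ_S + 1.36) / 3.360.
ρ_S = 0.8601·3.360 − 0.68 − 1.36 = 0.850.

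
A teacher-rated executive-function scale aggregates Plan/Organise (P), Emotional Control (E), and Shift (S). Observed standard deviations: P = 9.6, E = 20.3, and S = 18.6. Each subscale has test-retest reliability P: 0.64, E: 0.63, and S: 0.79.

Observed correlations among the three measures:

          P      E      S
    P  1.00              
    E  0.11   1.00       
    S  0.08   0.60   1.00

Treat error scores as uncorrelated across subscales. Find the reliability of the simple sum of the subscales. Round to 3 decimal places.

0.812

Var(P+E+S) = 9.6² + 20.3² + 18.6² + 2·[9.6·20.3·0.11 + 9.6·18.6·0.08 + 20.3·18.6·0.60] = 850.21 + 524.539 = 1374.75.
With uncorrelated errors the cross-covariances are all true-score covariance, so they carry over unchanged; only the diagonal terms shrink to ρᵢσᵢ².
True-score variance = [9.6²·0.64 + 20.3²·0.63 + 18.6²·0.79] + 524.539 = 591.908 + 524.539 = 1116.45.
Reliability = 1116.45 / 1374.75 = 0.812.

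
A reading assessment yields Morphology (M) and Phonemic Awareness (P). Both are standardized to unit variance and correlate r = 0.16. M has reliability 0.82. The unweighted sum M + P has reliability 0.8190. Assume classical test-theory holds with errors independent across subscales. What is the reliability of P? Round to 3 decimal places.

0.760

Var(M+P) = 2 + 2·0.16 = 2.320.
True-score variance = ρ_M + ρ_P + 2·0.16, so 0.8190 = (0.82 + ρ_P + 0.32) / 2.320.
ρ_P = 0.8190·2.320 − 0.82 − 0.32 = 0.760.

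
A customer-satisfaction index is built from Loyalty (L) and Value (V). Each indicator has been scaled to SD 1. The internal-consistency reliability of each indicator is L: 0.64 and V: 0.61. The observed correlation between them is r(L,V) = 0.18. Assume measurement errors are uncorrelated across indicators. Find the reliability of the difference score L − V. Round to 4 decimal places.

Var(L−V) = 1 + 1 − 2·0.18 = 2 − 0.36 = 1.64.
With uncorrelated errors the cross-covariances are all true-score covariance, so they carry over unchanged; only the diagonal terms shrink to ρᵢσᵢ².
True-score variance = [0.64 + 0.61] − 0.36 = 1.25 − 0.36 = 0.89.
Reliability = 0.89 / 1.64 = 0.5427.

0.5427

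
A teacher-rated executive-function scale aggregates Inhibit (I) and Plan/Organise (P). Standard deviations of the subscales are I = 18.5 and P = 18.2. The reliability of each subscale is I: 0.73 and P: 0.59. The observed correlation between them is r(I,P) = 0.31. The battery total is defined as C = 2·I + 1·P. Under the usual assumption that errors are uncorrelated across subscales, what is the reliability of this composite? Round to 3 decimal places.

Var(C) = 2²·18.5² + 18.2² + 2·[2·18.5·18.2·0.31] = 1700.24 + 417.508 = 2117.75.
Because errors are independent across components, Cov(Tᵢ,Tⱼ) = Cov(Xᵢ,Xⱼ); the off-diagonal part of the true-score variance is the same as above.
True-score variance = [2²·18.5²·0.73 + 18.2²·0.59] + 417.508 = 1194.8 + 417.508 = 1612.31.
Reliability = 1612.31 / 2117.75 = 0.761.

0.761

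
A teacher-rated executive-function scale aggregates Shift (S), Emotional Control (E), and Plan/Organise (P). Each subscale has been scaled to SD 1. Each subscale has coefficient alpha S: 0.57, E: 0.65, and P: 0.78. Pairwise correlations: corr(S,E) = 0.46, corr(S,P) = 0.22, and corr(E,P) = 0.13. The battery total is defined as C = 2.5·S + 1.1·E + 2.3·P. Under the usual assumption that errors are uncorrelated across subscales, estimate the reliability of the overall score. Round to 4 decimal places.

0.7685

Var(C) = 2.5² + 1.1² + 2.3² + 2·[2.75·0.46 + 5.75·0.22 + 2.53·0.13] = 12.75 + 5.7178 = 18.4678.
Under uncorrelated errors the observed covariances equal the true-score covariances, so only the own-variance terms attenuate.
True-score variance = [2.5²·0.57 + 1.1²·0.65 + 2.3²·0.78] + 5.7178 = 8.4752 + 5.7178 = 14.193.
Reliability = 14.193 / 18.4678 = 0.7685.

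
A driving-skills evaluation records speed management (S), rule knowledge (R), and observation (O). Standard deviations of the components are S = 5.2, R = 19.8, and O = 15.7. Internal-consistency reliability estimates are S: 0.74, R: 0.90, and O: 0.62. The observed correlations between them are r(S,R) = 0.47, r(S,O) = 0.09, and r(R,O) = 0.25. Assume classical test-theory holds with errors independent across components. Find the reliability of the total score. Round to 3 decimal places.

Var(S+R+O) = 5.2² + 19.8² + 15.7² + 2·[5.2·19.8·0.47 + 5.2·15.7·0.09 + 19.8·15.7·0.25] = 665.57 + 266.908 = 932.478.
Because errors are independent across components, Cov(Tᵢ,Tⱼ) = Cov(Xᵢ,Xⱼ); the off-diagonal part of the true-score variance is the same as above.
True-score variance = [5.2²·0.74 + 19.8²·0.90 + 15.7²·0.62] + 266.908 = 525.669 + 266.908 = 792.577.
Reliability = 792.577 / 932.478 = 0.850.

0.850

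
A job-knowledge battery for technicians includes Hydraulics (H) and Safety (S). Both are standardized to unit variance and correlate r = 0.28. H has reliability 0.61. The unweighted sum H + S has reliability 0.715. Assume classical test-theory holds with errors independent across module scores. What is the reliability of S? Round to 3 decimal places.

Var(H+S) = 2 + 2·0.28 = 2.560.
True-score variance = ρ_H + ρ_S + 2·0.28, so 0.715 = (0.61 + ρ_S + 0.56) / 2.560.
ρ_S = 0.715·2.560 − 0.61 − 0.56 = 0.660.

0.660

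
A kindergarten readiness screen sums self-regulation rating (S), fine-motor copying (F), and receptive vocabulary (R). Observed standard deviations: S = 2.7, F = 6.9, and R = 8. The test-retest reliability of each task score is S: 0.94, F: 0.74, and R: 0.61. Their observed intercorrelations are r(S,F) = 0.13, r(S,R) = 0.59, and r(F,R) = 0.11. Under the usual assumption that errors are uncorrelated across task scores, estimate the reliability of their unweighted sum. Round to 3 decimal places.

0.766

Var(S+F+R) = 2.7² + 6.9² + 8² + 2·[2.7·6.9·0.13 + 2.7·8·0.59 + 6.9·8·0.11] = 118.9 + 42.4758 = 161.376.
Because errors are independent across components, Cov(Tᵢ,Tⱼ) = Cov(Xᵢ,Xⱼ); the off-diagonal part of the true-score variance is the same as above.
True-score variance = [2.7²·0.94 + 6.9²·0.74 + 8²·0.61] + 42.4758 = 81.124 + 42.4758 = 123.6.
Reliability = 123.6 / 161.376 = 0.766.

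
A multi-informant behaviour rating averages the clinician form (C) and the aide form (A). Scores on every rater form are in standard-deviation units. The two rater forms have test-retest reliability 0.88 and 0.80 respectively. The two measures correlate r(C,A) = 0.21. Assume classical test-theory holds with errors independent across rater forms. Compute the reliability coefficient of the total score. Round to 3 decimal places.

Var(C+A) = 2 + 2·[0.21] = 2 + 0.42 = 2.42.
Under uncorrelated errors the observed covariances equal the true-score covariances, so only the own-variance terms attenuate.
True-score variance = [0.88 + 0.80] + 0.42 = 1.68 + 0.42 = 2.1.
Reliability = 2.1 / 2.42 = 0.868.

0.868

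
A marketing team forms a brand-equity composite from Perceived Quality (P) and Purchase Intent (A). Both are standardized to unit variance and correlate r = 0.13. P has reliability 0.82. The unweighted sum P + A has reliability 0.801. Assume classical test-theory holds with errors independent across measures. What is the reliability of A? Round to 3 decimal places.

Var(P+A) = 2 + 2·0.13 = 2.260.
True-score variance = ρ_P + ρ_A + 2·0.13, so 0.801 = (0.82 + ρ_A + 0.26) / 2.260.
ρ_A = 0.801·2.260 − 0.82 − 0.26 = 0.730.

0.730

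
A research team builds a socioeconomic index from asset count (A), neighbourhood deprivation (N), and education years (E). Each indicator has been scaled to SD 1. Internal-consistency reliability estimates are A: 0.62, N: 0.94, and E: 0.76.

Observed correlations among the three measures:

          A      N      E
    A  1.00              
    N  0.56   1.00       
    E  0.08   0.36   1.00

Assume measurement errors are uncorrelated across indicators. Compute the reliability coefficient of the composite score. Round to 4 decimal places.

Var(A+N+E) = 3 + 2·[0.56 + 0.08 + 0.36] = 3 + 2 = 5.
Because errors are independent across components, Cov(Tᵢ,Tⱼ) = Cov(Xᵢ,Xⱼ); the off-diagonal part of the true-score variance is the same as above.
True-score variance = [0.62 + 0.94 + 0.76] + 2 = 2.32 + 2 = 4.32.
Reliability = 4.32 / 5 = 0.8640.

0.8640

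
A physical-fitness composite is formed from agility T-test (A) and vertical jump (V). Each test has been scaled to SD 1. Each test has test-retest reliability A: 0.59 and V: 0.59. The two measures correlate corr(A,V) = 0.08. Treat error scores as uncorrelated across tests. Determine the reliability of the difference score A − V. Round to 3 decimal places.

0.554

Var(A−V) = 1 + 1 − 2·0.08 = 2 − 0.16 = 1.84.
Because errors are independent across components, Cov(Tᵢ,Tⱼ) = Cov(Xᵢ,Xⱼ); the off-diagonal part of the true-score variance is the same as above.
True-score variance = [0.59 + 0.59] − 0.16 = 1.18 − 0.16 = 1.02.
Reliability = 1.02 / 1.84 = 0.554.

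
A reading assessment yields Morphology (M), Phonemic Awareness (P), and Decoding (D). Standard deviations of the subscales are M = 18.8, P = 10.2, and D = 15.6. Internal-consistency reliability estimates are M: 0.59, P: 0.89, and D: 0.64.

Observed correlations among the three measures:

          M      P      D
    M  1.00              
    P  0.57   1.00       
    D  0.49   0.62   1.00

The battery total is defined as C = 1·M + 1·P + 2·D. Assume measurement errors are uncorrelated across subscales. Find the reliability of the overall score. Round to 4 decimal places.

0.8065

Var(C) = 18.8² + 10.2² + 2²·15.6² + 2·[18.8·10.2·0.57 + 2·18.8·15.6·0.49 + 2·10.2·15.6·0.62] = 1430.92 + 1188.05 = 2618.97.
Under uncorrelated errors the observed covariances equal the true-score covariances, so only the own-variance terms attenuate.
True-score variance = [18.8²·0.59 + 10.2²·0.89 + 2²·15.6²·0.64] + 1188.05 = 924.127 + 1188.05 = 2112.18.
Reliability = 2112.18 / 2618.97 = 0.8065.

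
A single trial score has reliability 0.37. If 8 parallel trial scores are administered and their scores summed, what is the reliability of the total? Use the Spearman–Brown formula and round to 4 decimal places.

0.8245

ρ_k = kρ / (1 + (k−1)ρ) = 8·0.37 / (1 + 7·0.37) = 2.960 / 3.590 = 0.8245.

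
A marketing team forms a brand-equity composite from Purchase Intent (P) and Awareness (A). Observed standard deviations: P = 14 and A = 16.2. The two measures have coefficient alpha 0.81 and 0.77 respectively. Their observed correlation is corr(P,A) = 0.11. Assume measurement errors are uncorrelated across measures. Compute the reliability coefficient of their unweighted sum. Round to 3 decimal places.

0.808

Var(P+A) = 14² + 16.2² + 2·[14·16.2·0.11] = 458.44 + 49.896 = 508.336.
Under uncorrelated errors the observed covariances equal the true-score covariances, so only the own-variance terms attenuate.
True-score variance = [14²·0.81 + 16.2²·0.77] + 49.896 = 360.839 + 49.896 = 410.735.
Reliability = 410.735 / 508.336 = 0.808.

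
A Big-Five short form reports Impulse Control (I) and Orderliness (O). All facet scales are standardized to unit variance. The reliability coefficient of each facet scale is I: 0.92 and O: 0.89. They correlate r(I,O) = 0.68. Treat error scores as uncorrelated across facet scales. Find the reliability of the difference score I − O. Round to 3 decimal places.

0.703

Var(I−O) = 1 + 1 − 2·0.68 = 2 − 1.36 = 0.64.
Because errors are independent across components, Cov(Tᵢ,Tⱼ) = Cov(Xᵢ,Xⱼ); the off-diagonal part of the true-score variance is the same as above.
True-score variance = [0.92 + 0.89] − 1.36 = 1.81 − 1.36 = 0.45.
Reliability = 0.45 / 0.64 = 0.703.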